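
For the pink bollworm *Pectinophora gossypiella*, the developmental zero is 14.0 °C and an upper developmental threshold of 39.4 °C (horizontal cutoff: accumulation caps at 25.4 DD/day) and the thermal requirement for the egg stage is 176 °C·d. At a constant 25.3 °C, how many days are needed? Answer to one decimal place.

Daily accumulation = 25.3 − 14.0 = 11.3 DD/day.
Duration = 176 / 11.3 = 15.575 ≈ 15.6 days.

15.6 days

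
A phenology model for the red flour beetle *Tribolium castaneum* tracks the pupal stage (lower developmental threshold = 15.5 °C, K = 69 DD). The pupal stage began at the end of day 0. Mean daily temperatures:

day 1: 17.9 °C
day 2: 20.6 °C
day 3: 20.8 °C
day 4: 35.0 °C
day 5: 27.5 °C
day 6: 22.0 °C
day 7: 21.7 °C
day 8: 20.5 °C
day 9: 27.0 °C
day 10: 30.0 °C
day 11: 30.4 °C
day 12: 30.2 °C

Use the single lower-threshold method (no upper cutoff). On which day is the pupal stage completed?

Daily DD above 15.5 °C: 2.4, 5.1, 5.3, 19.5, 12.0, 6.5, 6.2, 5.0, 11.5, 14.5, 14.9, 14.7.
Cumulative: 2.4, 7.5, 12.8, 32.3, 44.3, 50.8, 57.0, 62.0, 73.5, 88.0, 102.9, 117.6.
The total first reaches 69 DD on day 9.

day 9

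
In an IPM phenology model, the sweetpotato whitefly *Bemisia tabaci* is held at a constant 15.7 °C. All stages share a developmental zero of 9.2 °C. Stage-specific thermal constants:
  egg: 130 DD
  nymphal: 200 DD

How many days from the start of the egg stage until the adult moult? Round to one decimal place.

50.8 days

Daily accumulation at 15.7 °C = 15.7 − 9.2 = 6.5 DD/day.
Total K = 130 + 200 = 330 DD.
Total duration = 330 / 6.5 = 50.769 ≈ 50.8 days.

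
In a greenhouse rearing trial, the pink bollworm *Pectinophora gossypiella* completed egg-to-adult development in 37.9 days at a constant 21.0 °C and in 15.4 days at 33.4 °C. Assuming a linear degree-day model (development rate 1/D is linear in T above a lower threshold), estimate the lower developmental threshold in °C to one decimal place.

12.5 °C

Under the model K = D·(T − T_b), so D₁·(T₁ − T_b) = D₂·(T₂ − T_b).
37.9·(21.0 − T_b) = 15.4·(33.4 − T_b)
T_b = (37.9·21.0 − 15.4·33.4) / (37.9 − 15.4) = 281.54 / 22.5 = 12.513 °C ≈ 12.5 °C.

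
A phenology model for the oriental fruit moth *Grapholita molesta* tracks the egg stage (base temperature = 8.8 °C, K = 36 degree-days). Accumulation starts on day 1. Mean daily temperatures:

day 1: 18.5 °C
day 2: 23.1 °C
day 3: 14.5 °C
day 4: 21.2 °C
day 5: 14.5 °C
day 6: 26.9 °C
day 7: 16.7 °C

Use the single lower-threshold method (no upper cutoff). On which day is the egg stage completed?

Daily DD above 8.8 °C: 9.7, 14.3, 5.7, 12.4, 5.7, 18.1, 7.9.
Cumulative: 9.7, 24.0, 29.7, 42.1, 47.8, 65.9, 73.8.
The total first reaches 36 DD on day 4.

day 4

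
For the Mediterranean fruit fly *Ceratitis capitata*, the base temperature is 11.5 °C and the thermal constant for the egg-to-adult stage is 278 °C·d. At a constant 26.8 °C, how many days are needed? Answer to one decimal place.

18.2 days

Daily accumulation = 26.8 − 11.5 = 15.3 DD/day.
Duration = 278 / 15.3 = 18.170 ≈ 18.2 days.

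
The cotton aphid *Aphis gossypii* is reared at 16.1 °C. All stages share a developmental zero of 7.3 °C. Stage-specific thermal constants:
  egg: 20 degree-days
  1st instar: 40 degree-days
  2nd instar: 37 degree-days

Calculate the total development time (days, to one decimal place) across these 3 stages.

Daily accumulation at 16.1 °C = 16.1 − 7.3 = 8.8 DD/day.
Total K = 20 + 40 + 37 = 97 DD.
Total duration = 97 / 8.8 = 11.023 ≈ 11.0 days.

11.0 days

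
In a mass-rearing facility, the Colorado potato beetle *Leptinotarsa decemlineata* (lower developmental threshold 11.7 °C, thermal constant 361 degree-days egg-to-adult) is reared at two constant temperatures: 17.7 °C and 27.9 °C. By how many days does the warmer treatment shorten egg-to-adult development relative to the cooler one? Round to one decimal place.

At 17.7 °C: 361 / (17.7 − 11.7) = 361 / 6.0 = 60.167 d.
At 27.9 °C: 361 / (27.9 − 11.7) = 361 / 16.2 = 22.284 d.
Difference = |60.167 − 22.284| = 37.883 ≈ 37.9 days.

37.9 days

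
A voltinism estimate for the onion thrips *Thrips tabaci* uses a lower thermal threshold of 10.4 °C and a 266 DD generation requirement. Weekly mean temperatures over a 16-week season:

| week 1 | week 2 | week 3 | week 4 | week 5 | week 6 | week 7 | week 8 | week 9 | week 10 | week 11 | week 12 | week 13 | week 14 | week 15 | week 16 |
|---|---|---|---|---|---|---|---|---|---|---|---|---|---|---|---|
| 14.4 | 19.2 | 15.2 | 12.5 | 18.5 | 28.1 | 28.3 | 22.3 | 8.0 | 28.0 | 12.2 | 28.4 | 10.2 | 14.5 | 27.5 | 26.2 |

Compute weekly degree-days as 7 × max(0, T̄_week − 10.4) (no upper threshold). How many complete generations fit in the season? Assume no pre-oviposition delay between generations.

3 generations

Weekly DD (7 × max(0, T̄ − 10.4)): 28.0, 61.6, 33.6, 14.7, 56.7, 123.9, 125.3, 83.3, 0.0, 123.2, 12.6, 126.0, 0.0, 28.7, 119.7, 110.6.
Season total = 1047.9 DD.
Complete generations = ⌊1047.9 / 266⌋ = 3.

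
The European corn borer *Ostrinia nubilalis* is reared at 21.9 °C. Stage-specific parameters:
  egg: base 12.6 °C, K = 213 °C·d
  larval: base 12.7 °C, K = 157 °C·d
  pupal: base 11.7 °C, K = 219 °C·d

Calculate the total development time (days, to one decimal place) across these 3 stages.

egg: 213 / (21.9 − 12.6) = 213 / 9.3 = 22.903 d.
larval: 157 / (21.9 − 12.7) = 157 / 9.2 = 17.065 d.
pupal: 219 / (21.9 − 11.7) = 219 / 10.2 = 21.471 d.
Sum = 61.439 ≈ 61.4 days.

61.4 days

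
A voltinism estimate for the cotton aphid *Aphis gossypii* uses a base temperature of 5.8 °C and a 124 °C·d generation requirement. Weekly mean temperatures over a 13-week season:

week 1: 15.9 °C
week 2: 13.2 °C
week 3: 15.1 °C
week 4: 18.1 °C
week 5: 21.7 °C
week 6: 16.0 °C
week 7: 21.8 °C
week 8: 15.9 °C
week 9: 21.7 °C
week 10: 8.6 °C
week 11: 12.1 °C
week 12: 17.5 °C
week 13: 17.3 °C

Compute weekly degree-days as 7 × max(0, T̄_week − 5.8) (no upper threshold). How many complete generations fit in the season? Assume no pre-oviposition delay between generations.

Weekly DD (7 × max(0, T̄ − 5.8)): 70.7, 51.8, 65.1, 86.1, 111.3, 71.4, 112.0, 70.7, 111.3, 19.6, 44.1, 81.9, 80.5.
Season total = 976.5 DD.
Complete generations = ⌊976.5 / 124⌋ = 7.

7 generations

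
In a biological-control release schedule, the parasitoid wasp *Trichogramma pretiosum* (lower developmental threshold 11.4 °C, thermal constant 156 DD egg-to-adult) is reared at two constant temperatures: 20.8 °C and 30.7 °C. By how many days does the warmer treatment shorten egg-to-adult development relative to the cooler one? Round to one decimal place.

At 20.8 °C: 156 / (20.8 − 11.4) = 156 / 9.4 = 16.596 d.
At 30.7 °C: 156 / (30.7 − 11.4) = 156 / 19.3 = 8.083 d.
Difference = |16.596 − 8.083| = 8.513 ≈ 8.5 days.

8.5 days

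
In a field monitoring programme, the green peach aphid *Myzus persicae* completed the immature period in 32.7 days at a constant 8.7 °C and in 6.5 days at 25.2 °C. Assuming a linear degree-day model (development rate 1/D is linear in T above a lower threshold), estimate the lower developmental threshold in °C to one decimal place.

4.6 °C

Linear rate model ⇒ the product D·(T − T_b) is constant across temperatures.
32.7·(8.7 − T_b) = 6.5·(25.2 − T_b)
T_b = (32.7·8.7 − 6.5·25.2) / (32.7 − 6.5) = 120.69 / 26.2 = 4.606 °C ≈ 4.6 °C.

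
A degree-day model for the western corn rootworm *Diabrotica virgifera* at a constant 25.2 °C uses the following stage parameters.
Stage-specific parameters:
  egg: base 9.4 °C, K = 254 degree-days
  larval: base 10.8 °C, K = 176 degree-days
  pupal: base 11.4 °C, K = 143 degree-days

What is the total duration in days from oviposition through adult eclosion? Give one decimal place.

38.7 days

egg: 254 / (25.2 − 9.4) = 254 / 15.8 = 16.076 d.
larval: 176 / (25.2 − 10.8) = 176 / 14.4 = 12.222 d.
pupal: 143 / (25.2 − 11.4) = 143 / 13.8 = 10.362 d.
Sum = 38.660 ≈ 38.7 days.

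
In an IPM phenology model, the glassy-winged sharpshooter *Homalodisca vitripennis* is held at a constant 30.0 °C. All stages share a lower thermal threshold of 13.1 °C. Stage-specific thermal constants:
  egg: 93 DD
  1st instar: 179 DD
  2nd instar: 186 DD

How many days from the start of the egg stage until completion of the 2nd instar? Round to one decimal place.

Daily accumulation at 30.0 °C = 30.0 − 13.1 = 16.9 DD/day.
Total K = 93 + 179 + 186 = 458 DD.
Total duration = 458 / 16.9 = 27.101 ≈ 27.1 days.

27.1 days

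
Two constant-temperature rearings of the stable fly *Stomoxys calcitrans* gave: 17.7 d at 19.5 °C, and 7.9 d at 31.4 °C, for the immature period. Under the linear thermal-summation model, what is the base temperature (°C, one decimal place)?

Equal thermal constants: D₁(T₁ − T_b) = D₂(T₂ − T_b).
17.7·(19.5 − T_b) = 7.9·(31.4 − T_b)
T_b = (17.7·19.5 − 7.9·31.4) / (17.7 − 7.9) = 97.09 / 9.8 = 9.907 °C ≈ 9.9 °C.

9.9 °C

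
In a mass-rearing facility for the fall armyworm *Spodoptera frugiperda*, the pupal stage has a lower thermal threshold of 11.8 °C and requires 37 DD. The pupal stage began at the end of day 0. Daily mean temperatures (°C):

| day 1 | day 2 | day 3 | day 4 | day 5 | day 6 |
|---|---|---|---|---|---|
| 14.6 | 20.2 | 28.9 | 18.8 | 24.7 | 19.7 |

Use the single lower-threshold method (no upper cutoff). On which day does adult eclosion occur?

day 5

Daily DD above 11.8 °C: 2.8, 8.4, 17.1, 7.0, 12.9, 7.9.
Cumulative: 2.8, 11.2, 28.3, 35.3, 48.2, 56.1.
The total first reaches 37 DD on day 5.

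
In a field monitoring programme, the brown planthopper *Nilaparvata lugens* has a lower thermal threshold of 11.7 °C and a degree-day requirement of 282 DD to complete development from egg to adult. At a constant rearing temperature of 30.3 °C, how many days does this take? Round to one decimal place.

15.2 days

Daily accumulation = 30.3 − 11.7 = 18.6 DD/day.
Duration = 282 / 18.6 = 15.161 ≈ 15.2 days.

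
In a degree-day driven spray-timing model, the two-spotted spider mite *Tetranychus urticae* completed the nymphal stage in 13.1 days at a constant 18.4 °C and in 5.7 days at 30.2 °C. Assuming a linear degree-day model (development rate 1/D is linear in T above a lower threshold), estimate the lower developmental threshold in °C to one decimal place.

Under the model K = D·(T − T_b), so D₁·(T₁ − T_b) = D₂·(T₂ − T_b).
13.1·(18.4 − T_b) = 5.7·(30.2 − T_b)
T_b = (13.1·18.4 − 5.7·30.2) / (13.1 − 5.7) = 68.90 / 7.4 = 9.311 °C ≈ 9.3 °C.

9.3 °C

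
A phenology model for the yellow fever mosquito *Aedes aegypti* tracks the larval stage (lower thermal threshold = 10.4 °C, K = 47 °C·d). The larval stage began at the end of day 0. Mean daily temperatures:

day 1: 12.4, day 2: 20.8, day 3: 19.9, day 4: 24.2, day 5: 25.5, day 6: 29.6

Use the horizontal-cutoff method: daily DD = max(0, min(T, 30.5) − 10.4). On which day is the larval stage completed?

day 5

Daily DD above 10.4 °C (capped at 20.1): 2.0, 10.4, 9.5, 13.8, 15.1, 19.2.
Cumulative: 2.0, 12.4, 21.9, 35.7, 50.8, 70.0.
The total first reaches 47 DD on day 5.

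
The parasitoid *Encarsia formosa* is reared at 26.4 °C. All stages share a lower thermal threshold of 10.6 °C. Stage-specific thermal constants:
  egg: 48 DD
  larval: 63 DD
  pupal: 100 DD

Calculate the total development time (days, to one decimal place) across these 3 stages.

13.4 days

Daily accumulation at 26.4 °C = 26.4 − 10.6 = 15.8 DD/day.
Total K = 48 + 63 + 100 = 211 DD.
Total duration = 211 / 15.8 = 13.354 ≈ 13.4 days.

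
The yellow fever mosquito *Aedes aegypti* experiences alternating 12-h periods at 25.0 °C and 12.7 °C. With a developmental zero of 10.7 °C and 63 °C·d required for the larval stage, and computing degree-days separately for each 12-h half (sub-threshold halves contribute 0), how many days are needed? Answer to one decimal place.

Day half: max(0, 25.0 − 10.7) × 0.5 = 14.3 × 0.5 = 7.15 DD.
Night half: max(0, 12.7 − 10.7) × 0.5 = 2.0 × 0.5 = 1.00 DD.
Per 24 h: 8.15 DD/day.
Duration = 63 / 8.15 = 7.730 ≈ 7.7 days.

7.7 days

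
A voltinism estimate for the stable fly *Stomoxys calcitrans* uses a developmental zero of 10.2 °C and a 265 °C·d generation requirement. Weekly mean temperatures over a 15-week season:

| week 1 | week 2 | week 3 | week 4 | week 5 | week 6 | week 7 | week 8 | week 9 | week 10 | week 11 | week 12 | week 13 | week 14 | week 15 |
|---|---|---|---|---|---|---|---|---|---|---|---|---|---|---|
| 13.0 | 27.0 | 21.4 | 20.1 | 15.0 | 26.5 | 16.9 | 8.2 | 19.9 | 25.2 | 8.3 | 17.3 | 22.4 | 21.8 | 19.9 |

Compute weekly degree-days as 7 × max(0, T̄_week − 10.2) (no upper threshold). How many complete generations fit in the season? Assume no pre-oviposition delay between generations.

3 generations

Weekly DD (7 × max(0, T̄ − 10.2)): 19.6, 117.6, 78.4, 69.3, 33.6, 114.1, 46.9, 0.0, 67.9, 105.0, 0.0, 49.7, 85.4, 81.2, 67.9.
Season total = 936.6 DD.
Complete generations = ⌊936.6 / 265⌋ = 3.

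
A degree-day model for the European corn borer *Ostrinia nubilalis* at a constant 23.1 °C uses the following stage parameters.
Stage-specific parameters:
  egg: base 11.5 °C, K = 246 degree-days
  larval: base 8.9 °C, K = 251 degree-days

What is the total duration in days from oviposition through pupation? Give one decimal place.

egg: 246 / (23.1 − 11.5) = 246 / 11.6 = 21.207 d.
larval: 251 / (23.1 − 8.9) = 251 / 14.2 = 17.676 d.
Sum = 38.883 ≈ 38.9 days.

38.9 days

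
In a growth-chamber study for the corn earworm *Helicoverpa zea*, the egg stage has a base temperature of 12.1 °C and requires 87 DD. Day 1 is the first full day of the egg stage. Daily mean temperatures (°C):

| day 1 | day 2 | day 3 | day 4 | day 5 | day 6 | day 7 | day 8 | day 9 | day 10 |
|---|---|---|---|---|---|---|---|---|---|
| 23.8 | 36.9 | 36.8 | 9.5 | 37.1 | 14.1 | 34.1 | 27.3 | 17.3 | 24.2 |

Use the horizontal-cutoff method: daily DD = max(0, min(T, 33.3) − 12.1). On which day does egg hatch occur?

Daily DD above 12.1 °C (capped at 21.2): 11.7, 21.2, 21.2, 0.0, 21.2, 2.0, 21.2, 15.2, 5.2, 12.1.
Cumulative: 11.7, 32.9, 54.1, 54.1, 75.3, 77.3, 98.5, 113.7, 118.9, 131.0.
The total first reaches 87 DD on day 7.

day 7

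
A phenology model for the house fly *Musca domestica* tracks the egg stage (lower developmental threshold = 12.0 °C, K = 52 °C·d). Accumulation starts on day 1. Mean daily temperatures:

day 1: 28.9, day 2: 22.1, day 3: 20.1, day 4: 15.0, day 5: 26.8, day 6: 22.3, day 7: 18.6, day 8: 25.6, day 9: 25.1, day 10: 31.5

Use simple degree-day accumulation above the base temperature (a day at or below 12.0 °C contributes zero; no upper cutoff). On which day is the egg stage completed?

day 5

Daily DD above 12.0 °C: 16.9, 10.1, 8.1, 3.0, 14.8, 10.3, 6.6, 13.6, 13.1, 19.5.
Cumulative: 16.9, 27.0, 35.1, 38.1, 52.9, 63.2, 69.8, 83.4, 96.5, 116.0.
The total first reaches 52 DD on day 5.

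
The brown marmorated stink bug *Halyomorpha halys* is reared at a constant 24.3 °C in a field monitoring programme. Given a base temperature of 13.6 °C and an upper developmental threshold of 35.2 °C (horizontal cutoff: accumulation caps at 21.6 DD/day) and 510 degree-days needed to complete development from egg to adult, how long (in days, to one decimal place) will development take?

47.7 days

Daily accumulation = 24.3 − 13.6 = 10.7 DD/day.
Duration = 510 / 10.7 = 47.664 ≈ 47.7 days.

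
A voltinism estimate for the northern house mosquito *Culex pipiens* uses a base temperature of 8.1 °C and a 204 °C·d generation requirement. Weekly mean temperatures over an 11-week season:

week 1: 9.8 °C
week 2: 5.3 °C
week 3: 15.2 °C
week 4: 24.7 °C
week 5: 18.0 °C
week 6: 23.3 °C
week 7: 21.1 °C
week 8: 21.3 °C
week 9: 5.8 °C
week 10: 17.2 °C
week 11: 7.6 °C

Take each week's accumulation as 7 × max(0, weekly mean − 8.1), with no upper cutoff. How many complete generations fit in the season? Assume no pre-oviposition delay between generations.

2 generations

Weekly DD (7 × max(0, T̄ − 8.1)): 11.9, 0.0, 49.7, 116.2, 69.3, 106.4, 91.0, 92.4, 0.0, 63.7, 0.0.
Season total = 600.6 DD.
Complete generations = ⌊600.6 / 204⌋ = 2.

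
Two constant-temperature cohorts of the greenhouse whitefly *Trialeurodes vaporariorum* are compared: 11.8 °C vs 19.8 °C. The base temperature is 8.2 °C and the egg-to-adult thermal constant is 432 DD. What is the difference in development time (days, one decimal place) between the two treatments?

82.8 days

At 11.8 °C: 432 / (11.8 − 8.2) = 432 / 3.6 = 120.000 d.
At 19.8 °C: 432 / (19.8 − 8.2) = 432 / 11.6 = 37.241 d.
Difference = |120.000 − 37.241| = 82.759 ≈ 82.8 days.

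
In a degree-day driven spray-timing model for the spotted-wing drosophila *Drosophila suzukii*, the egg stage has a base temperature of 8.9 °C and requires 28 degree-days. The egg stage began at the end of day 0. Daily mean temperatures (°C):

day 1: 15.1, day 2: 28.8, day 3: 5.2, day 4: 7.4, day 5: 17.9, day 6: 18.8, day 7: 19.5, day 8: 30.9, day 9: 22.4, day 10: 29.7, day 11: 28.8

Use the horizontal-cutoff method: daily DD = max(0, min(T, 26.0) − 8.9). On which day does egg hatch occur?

day 5

Daily DD above 8.9 °C (capped at 17.1): 6.2, 17.1, 0.0, 0.0, 9.0, 9.9, 10.6, 17.1, 13.5, 17.1, 17.1.
Cumulative: 6.2, 23.3, 23.3, 23.3, 32.3, 42.2, 52.8, 69.9, 83.4, 100.5, 117.6.
The total first reaches 28 DD on day 5.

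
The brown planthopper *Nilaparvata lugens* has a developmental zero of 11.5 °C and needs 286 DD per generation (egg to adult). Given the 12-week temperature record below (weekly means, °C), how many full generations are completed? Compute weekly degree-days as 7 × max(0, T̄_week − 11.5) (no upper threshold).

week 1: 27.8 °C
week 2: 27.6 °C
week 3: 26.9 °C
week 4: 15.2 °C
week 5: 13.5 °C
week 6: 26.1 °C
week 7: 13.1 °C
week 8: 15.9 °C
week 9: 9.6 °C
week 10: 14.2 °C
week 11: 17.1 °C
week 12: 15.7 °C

Weekly DD (7 × max(0, T̄ − 11.5)): 114.1, 112.7, 107.8, 25.9, 14.0, 102.2, 11.2, 30.8, 0.0, 18.9, 39.2, 29.4.
Season total = 606.2 DD.
Complete generations = ⌊606.2 / 286⌋ = 2.

2 generations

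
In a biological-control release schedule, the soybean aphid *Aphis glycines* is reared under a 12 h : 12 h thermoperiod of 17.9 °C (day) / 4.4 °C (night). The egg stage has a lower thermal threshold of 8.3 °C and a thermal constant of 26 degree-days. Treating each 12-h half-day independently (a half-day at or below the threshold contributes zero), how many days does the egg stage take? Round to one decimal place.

Day half: max(0, 17.9 − 8.3) × 0.5 = 9.6 × 0.5 = 4.80 DD.
Night half: max(0, 4.4 − 8.3) × 0.5 = 0.0 × 0.5 = 0.00 DD.
Per 24 h: 4.80 DD/day.
Duration = 26 / 4.80 = 5.417 ≈ 5.4 days.

5.4 days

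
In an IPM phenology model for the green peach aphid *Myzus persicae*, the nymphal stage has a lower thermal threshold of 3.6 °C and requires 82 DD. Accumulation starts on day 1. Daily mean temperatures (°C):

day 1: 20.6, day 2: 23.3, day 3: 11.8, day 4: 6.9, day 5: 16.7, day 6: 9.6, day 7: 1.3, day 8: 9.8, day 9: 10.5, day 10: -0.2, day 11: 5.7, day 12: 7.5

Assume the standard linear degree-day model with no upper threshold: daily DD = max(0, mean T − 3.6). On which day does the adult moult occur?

day 11

Daily DD above 3.6 °C: 17.0, 19.7, 8.2, 3.3, 13.1, 6.0, 0.0, 6.2, 6.9, 0.0, 2.1, 3.9.
Cumulative: 17.0, 36.7, 44.9, 48.2, 61.3, 67.3, 67.3, 73.5, 80.4, 80.4, 82.5, 86.4.
The total first reaches 82 DD on day 11.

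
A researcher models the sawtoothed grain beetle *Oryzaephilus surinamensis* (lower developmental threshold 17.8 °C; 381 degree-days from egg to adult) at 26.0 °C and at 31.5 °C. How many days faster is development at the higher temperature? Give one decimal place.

18.7 days

At 26.0 °C: 381 / (26.0 − 17.8) = 381 / 8.2 = 46.463 d.
At 31.5 °C: 381 / (31.5 − 17.8) = 381 / 13.7 = 27.810 d.
Difference = |46.463 − 27.810| = 18.653 ≈ 18.7 days.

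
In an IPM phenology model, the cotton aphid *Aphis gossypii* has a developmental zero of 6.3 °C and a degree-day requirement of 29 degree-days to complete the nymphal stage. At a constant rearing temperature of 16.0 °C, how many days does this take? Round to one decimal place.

3.0 days

Daily accumulation = 16.0 − 6.3 = 9.7 DD/day.
Duration = 29 / 9.7 = 2.990 ≈ 3.0 days.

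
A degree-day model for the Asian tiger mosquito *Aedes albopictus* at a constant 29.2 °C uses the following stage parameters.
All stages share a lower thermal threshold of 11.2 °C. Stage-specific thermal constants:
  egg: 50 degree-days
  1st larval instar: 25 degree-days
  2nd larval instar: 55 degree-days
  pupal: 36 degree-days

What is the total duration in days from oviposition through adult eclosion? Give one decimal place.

9.2 days

Daily accumulation at 29.2 °C = 29.2 − 11.2 = 18.0 DD/day.
Total K = 50 + 25 + 55 + 36 = 166 DD.
Total duration = 166 / 18.0 = 9.222 ≈ 9.2 days.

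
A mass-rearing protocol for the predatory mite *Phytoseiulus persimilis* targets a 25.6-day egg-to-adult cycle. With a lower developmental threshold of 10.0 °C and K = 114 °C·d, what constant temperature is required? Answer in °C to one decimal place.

14.5 °C

Required daily accumulation = 114 / 25.6 = 4.453 DD/day.
T = T_base + 4.453 = 10.0 + 4.453 = 14.453 ≈ 14.5 °C.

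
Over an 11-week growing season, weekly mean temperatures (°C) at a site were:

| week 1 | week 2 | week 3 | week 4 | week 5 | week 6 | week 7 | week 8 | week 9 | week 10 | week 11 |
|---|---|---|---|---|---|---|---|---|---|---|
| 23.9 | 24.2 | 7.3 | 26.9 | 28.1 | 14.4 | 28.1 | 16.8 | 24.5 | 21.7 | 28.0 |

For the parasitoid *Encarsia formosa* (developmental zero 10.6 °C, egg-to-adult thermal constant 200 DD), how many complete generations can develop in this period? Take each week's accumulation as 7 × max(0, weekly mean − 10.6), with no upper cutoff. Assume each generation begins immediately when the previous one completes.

4 generations

Weekly DD (7 × max(0, T̄ − 10.6)): 93.1, 95.2, 0.0, 114.1, 122.5, 26.6, 122.5, 43.4, 97.3, 77.7, 121.8.
Season total = 914.2 DD.
Complete generations = ⌊914.2 / 200⌋ = 4.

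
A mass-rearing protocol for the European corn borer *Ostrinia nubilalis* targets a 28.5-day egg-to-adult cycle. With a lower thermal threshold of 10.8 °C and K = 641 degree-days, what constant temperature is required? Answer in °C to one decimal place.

Required daily accumulation = 641 / 28.5 = 22.491 DD/day.
T = T_base + 22.491 = 10.8 + 22.491 = 33.291 ≈ 33.3 °C.

33.3 °C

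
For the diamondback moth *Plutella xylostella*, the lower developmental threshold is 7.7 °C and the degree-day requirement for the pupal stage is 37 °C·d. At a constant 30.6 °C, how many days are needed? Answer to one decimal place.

Daily accumulation = 30.6 − 7.7 = 22.9 DD/day.
Duration = 37 / 22.9 = 1.616 ≈ 1.6 days.

1.6 days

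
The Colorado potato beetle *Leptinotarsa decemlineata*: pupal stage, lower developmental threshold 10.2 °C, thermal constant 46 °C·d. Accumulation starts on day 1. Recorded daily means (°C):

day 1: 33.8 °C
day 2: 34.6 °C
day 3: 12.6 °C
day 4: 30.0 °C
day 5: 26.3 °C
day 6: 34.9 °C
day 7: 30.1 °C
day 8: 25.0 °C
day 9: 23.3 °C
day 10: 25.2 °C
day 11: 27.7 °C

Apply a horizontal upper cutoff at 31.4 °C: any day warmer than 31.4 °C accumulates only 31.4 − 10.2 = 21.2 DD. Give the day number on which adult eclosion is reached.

Daily DD above 10.2 °C (capped at 21.2): 21.2, 21.2, 2.4, 19.8, 16.1, 21.2, 19.9, 14.8, 13.1, 15.0, 17.5.
Cumulative: 21.2, 42.4, 44.8, 64.6, 80.7, 101.9, 121.8, 136.6, 149.7, 164.7, 182.2.
The total first reaches 46 DD on day 4.

day 4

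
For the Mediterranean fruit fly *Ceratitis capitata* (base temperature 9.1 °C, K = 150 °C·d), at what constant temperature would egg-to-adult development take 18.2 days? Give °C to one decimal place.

Required daily accumulation = 150 / 18.2 = 8.242 DD/day.
T = T_base + 8.242 = 9.1 + 8.242 = 17.342 ≈ 17.3 °C.

17.3 °C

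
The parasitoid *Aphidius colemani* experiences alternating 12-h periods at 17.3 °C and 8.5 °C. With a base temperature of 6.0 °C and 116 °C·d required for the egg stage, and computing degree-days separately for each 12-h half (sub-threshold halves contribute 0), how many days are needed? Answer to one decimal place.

Day half: max(0, 17.3 − 6.0) × 0.5 = 11.3 × 0.5 = 5.65 DD.
Night half: max(0, 8.5 − 6.0) × 0.5 = 2.5 × 0.5 = 1.25 DD.
Per 24 h: 6.90 DD/day.
Duration = 116 / 6.90 = 16.812 ≈ 16.8 days.

16.8 days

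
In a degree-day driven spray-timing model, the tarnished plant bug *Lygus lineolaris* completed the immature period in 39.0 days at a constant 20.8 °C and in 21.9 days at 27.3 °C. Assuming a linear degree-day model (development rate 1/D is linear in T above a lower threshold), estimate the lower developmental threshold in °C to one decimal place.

Linear rate model ⇒ the product D·(T − T_b) is constant across temperatures.
39.0·(20.8 − T_b) = 21.9·(27.3 − T_b)
T_b = (39.0·20.8 − 21.9·27.3) / (39.0 − 21.9) = 213.33 / 17.1 = 12.475 °C ≈ 12.5 °C.

12.5 °C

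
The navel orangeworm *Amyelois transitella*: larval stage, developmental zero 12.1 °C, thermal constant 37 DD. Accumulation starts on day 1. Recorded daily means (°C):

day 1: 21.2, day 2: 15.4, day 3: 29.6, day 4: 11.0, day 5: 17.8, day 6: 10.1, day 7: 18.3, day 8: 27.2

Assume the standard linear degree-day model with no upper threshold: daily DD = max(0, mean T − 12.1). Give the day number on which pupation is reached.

day 7

Daily DD above 12.1 °C: 9.1, 3.3, 17.5, 0.0, 5.7, 0.0, 6.2, 15.1.
Cumulative: 9.1, 12.4, 29.9, 29.9, 35.6, 35.6, 41.8, 56.9.
The total first reaches 37 DD on day 7.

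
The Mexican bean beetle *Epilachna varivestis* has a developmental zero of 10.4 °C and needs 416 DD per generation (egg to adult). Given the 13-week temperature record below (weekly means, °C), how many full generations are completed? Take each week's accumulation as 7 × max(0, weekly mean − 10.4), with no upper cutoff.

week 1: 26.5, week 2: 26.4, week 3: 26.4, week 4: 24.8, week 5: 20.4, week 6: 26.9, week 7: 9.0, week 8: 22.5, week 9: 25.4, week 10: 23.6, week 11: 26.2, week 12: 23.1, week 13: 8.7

Weekly DD (7 × max(0, T̄ − 10.4)): 112.7, 112.0, 112.0, 100.8, 70.0, 115.5, 0.0, 84.7, 105.0, 92.4, 110.6, 88.9, 0.0.
Season total = 1104.6 DD.
Complete generations = ⌊1104.6 / 416⌋ = 2.

2 generations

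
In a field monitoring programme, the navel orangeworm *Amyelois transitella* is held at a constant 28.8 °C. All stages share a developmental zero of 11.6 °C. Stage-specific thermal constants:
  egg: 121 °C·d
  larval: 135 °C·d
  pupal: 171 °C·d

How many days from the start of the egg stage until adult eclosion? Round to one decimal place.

24.8 days

Daily accumulation at 28.8 °C = 28.8 − 11.6 = 17.2 DD/day.
Total K = 121 + 135 + 171 = 427 DD.
Total duration = 427 / 17.2 = 24.826 ≈ 24.8 days.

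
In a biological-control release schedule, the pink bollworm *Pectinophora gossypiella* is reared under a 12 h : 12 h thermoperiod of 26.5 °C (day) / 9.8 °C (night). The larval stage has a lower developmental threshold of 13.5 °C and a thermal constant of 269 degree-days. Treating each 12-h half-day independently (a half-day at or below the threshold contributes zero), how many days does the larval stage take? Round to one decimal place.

Day half: max(0, 26.5 − 13.5) × 0.5 = 13.0 × 0.5 = 6.50 DD.
Night half: max(0, 9.8 − 13.5) × 0.5 = 0.0 × 0.5 = 0.00 DD.
Per 24 h: 6.50 DD/day.
Duration = 269 / 6.50 = 41.385 ≈ 41.4 days.

41.4 days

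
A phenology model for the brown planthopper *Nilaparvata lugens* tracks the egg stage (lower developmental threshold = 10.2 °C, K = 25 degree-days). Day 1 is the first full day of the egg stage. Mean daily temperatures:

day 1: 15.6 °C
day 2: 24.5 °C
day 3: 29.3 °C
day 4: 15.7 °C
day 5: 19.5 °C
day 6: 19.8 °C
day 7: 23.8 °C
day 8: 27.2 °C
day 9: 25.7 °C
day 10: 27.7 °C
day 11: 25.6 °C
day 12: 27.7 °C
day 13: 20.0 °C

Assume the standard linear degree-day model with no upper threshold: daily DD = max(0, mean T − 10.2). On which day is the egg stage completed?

day 3

Daily DD above 10.2 °C: 5.4, 14.3, 19.1, 5.5, 9.3, 9.6, 13.6, 17.0, 15.5, 17.5, 15.4, 17.5, 9.8.
Cumulative: 5.4, 19.7, 38.8, 44.3, 53.6, 63.2, 76.8, 93.8, 109.3, 126.8, 142.2, 159.7, 169.5.
The total first reaches 25 DD on day 3.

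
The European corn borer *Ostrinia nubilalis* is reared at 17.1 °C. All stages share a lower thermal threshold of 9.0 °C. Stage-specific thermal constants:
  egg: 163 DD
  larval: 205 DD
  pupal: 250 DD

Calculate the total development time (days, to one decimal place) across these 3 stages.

76.3 days

Daily accumulation at 17.1 °C = 17.1 − 9.0 = 8.1 DD/day.
Total K = 163 + 205 + 250 = 618 DD.
Total duration = 618 / 8.1 = 76.296 ≈ 76.3 days.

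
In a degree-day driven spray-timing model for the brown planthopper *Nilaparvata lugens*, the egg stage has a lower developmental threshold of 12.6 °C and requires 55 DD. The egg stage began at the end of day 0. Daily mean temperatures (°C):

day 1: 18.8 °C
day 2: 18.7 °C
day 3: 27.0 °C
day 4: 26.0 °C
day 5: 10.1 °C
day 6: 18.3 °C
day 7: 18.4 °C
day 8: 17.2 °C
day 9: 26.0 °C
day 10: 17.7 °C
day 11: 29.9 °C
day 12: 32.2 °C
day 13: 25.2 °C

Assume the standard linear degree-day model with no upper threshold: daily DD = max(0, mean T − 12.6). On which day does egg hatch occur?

Daily DD above 12.6 °C: 6.2, 6.1, 14.4, 13.4, 0.0, 5.7, 5.8, 4.6, 13.4, 5.1, 17.3, 19.6, 12.6.
Cumulative: 6.2, 12.3, 26.7, 40.1, 40.1, 45.8, 51.6, 56.2, 69.6, 74.7, 92.0, 111.6, 124.2.
The total first reaches 55 DD on day 8.

day 8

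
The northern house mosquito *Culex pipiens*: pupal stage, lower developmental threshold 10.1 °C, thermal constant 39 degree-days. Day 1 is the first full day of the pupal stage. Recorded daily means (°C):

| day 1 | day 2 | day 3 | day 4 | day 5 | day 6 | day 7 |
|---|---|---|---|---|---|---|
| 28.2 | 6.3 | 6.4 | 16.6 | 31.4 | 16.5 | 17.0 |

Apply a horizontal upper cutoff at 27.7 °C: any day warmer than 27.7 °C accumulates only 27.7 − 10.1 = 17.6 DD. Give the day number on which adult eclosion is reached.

day 5

Daily DD above 10.1 °C (capped at 17.6): 17.6, 0.0, 0.0, 6.5, 17.6, 6.4, 6.9.
Cumulative: 17.6, 17.6, 17.6, 24.1, 41.7, 48.1, 55.0.
The total first reaches 39 DD on day 5.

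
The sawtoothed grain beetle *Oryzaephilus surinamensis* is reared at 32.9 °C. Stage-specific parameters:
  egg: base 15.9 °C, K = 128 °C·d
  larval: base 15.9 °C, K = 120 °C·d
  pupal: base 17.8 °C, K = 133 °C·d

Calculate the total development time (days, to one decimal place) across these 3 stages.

egg: 128 / (32.9 − 15.9) = 128 / 17.0 = 7.529 d.
larval: 120 / (32.9 − 15.9) = 120 / 17.0 = 7.059 d.
pupal: 133 / (32.9 − 17.8) = 133 / 15.1 = 8.808 d.
Sum = 23.396 ≈ 23.4 days.

23.4 days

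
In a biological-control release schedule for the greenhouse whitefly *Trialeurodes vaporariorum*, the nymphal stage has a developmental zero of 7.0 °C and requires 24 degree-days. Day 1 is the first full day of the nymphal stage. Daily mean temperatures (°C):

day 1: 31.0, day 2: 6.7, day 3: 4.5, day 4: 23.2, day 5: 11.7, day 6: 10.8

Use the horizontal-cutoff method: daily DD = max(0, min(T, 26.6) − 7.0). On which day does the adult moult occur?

day 4

Daily DD above 7.0 °C (capped at 19.6): 19.6, 0.0, 0.0, 16.2, 4.7, 3.8.
Cumulative: 19.6, 19.6, 19.6, 35.8, 40.5, 44.3.
The total first reaches 24 DD on day 4.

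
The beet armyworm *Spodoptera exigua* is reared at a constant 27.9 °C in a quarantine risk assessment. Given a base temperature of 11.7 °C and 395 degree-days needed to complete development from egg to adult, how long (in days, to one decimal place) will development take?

Daily accumulation = 27.9 − 11.7 = 16.2 DD/day.
Duration = 395 / 16.2 = 24.383 ≈ 24.4 days.

24.4 days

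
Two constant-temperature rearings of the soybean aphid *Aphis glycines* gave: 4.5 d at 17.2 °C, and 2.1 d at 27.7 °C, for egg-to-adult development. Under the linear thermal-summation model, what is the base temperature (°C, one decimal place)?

Equal thermal constants: D₁(T₁ − T_b) = D₂(T₂ − T_b).
4.5·(17.2 − T_b) = 2.1·(27.7 − T_b)
T_b = (4.5·17.2 − 2.1·27.7) / (4.5 − 2.1) = 19.23 / 2.4 = 8.012 °C ≈ 8.0 °C.

8.0 °C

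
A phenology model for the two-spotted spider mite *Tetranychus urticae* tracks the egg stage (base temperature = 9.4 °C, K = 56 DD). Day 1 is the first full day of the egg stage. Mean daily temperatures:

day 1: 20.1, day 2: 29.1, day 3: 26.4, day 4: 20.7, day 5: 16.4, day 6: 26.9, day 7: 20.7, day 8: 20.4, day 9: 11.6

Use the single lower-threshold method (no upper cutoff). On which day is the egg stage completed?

Daily DD above 9.4 °C: 10.7, 19.7, 17.0, 11.3, 7.0, 17.5, 11.3, 11.0, 2.2.
Cumulative: 10.7, 30.4, 47.4, 58.7, 65.7, 83.2, 94.5, 105.5, 107.7.
The total first reaches 56 DD on day 4.

day 4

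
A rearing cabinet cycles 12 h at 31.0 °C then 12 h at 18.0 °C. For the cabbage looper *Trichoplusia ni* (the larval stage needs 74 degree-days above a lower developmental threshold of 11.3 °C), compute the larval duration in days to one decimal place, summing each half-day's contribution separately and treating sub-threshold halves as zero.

Day half: max(0, 31.0 − 11.3) × 0.5 = 19.7 × 0.5 = 9.85 DD.
Night half: max(0, 18.0 − 11.3) × 0.5 = 6.7 × 0.5 = 3.35 DD.
Per 24 h: 13.20 DD/day.
Duration = 74 / 13.20 = 5.606 ≈ 5.6 days.

5.6 days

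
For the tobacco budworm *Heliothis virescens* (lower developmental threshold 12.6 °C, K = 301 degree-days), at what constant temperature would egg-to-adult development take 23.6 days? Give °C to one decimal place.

Required daily accumulation = 301 / 23.6 = 12.754 DD/day.
T = T_base + 12.754 = 12.6 + 12.754 = 25.354 ≈ 25.4 °C.

25.4 °C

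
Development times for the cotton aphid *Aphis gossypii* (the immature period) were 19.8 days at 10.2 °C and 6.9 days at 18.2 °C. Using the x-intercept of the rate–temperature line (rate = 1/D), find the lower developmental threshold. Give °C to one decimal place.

Linear rate model ⇒ the product D·(T − T_b) is constant across temperatures.
19.8·(10.2 − T_b) = 6.9·(18.2 − T_b)
T_b = (19.8·10.2 − 6.9·18.2) / (19.8 − 6.9) = 76.38 / 12.9 = 5.921 °C ≈ 5.9 °C.

5.9 °C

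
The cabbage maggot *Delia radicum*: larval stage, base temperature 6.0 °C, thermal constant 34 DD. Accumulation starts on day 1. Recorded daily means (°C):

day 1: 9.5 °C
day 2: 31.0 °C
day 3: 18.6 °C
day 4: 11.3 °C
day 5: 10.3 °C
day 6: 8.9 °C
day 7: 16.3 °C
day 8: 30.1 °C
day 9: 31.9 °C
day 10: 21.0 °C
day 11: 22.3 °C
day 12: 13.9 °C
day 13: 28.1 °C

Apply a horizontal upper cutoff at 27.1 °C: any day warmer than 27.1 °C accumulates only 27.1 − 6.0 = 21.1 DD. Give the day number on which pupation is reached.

Daily DD above 6.0 °C (capped at 21.1): 3.5, 21.1, 12.6, 5.3, 4.3, 2.9, 10.3, 21.1, 21.1, 15.0, 16.3, 7.9, 21.1.
Cumulative: 3.5, 24.6, 37.2, 42.5, 46.8, 49.7, 60.0, 81.1, 102.2, 117.2, 133.5, 141.4, 162.5.
The total first reaches 34 DD on day 3.

day 3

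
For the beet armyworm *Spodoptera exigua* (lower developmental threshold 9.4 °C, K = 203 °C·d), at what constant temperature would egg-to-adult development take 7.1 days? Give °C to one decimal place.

Required daily accumulation = 203 / 7.1 = 28.592 DD/day.
T = T_base + 28.592 = 9.4 + 28.592 = 37.992 ≈ 38.0 °C.

38.0 °C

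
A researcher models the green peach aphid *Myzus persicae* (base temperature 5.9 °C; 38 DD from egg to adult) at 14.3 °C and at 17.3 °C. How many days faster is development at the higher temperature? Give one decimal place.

At 14.3 °C: 38 / (14.3 − 5.9) = 38 / 8.4 = 4.524 d.
At 17.3 °C: 38 / (17.3 − 5.9) = 38 / 11.4 = 3.333 d.
Difference = |4.524 − 3.333| = 1.190 ≈ 1.2 days.

1.2 days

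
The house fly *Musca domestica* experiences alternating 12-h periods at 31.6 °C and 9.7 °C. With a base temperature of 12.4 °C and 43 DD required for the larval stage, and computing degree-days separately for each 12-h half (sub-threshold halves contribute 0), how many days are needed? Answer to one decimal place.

4.5 days

Day half: max(0, 31.6 − 12.4) × 0.5 = 19.2 × 0.5 = 9.60 DD.
Night half: max(0, 9.7 − 12.4) × 0.5 = 0.0 × 0.5 = 0.00 DD.
Per 24 h: 9.60 DD/day.
Duration = 43 / 9.60 = 4.479 ≈ 4.5 days.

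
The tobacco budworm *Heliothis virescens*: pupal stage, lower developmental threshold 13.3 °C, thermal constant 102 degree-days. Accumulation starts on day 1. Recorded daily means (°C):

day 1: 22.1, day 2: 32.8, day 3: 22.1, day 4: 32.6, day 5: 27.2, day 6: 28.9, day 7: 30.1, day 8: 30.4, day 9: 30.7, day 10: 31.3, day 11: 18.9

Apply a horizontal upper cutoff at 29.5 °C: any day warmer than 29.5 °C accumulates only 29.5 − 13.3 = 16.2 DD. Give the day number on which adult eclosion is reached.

Daily DD above 13.3 °C (capped at 16.2): 8.8, 16.2, 8.8, 16.2, 13.9, 15.6, 16.2, 16.2, 16.2, 16.2, 5.6.
Cumulative: 8.8, 25.0, 33.8, 50.0, 63.9, 79.5, 95.7, 111.9, 128.1, 144.3, 149.9.
The total first reaches 102 DD on day 8.

day 8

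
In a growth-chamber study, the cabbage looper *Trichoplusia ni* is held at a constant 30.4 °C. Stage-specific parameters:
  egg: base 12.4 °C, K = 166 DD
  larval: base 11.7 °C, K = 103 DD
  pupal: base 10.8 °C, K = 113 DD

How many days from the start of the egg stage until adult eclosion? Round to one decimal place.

20.5 days

egg: 166 / (30.4 − 12.4) = 166 / 18.0 = 9.222 d.
larval: 103 / (30.4 − 11.7) = 103 / 18.7 = 5.508 d.
pupal: 113 / (30.4 − 10.8) = 113 / 19.6 = 5.765 d.
Sum = 20.496 ≈ 20.5 days.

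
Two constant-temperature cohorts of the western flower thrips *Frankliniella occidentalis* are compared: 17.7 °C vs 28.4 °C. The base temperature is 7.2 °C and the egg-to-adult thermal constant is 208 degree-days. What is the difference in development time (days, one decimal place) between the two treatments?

10.0 days

At 17.7 °C: 208 / (17.7 − 7.2) = 208 / 10.5 = 19.810 d.
At 28.4 °C: 208 / (28.4 − 7.2) = 208 / 21.2 = 9.811 d.
Difference = |19.810 − 9.811| = 9.998 ≈ 10.0 days.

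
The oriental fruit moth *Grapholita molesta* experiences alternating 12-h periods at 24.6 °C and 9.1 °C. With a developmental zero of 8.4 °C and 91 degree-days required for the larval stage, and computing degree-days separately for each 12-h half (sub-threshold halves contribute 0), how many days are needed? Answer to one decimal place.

10.8 days

Day half: max(0, 24.6 − 8.4) × 0.5 = 16.2 × 0.5 = 8.10 DD.
Night half: max(0, 9.1 − 8.4) × 0.5 = 0.7 × 0.5 = 0.35 DD.
Per 24 h: 8.45 DD/day.
Duration = 91 / 8.45 = 10.769 ≈ 10.8 days.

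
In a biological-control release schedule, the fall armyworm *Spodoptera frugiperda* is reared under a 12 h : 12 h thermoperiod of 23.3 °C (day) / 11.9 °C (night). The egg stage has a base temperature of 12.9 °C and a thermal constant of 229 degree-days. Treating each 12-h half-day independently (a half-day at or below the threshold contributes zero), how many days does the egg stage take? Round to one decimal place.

44.0 days

Day half: max(0, 23.3 − 12.9) × 0.5 = 10.4 × 0.5 = 5.20 DD.
Night half: max(0, 11.9 − 12.9) × 0.5 = 0.0 × 0.5 = 0.00 DD.
Per 24 h: 5.20 DD/day.
Duration = 229 / 5.20 = 44.038 ≈ 44.0 days.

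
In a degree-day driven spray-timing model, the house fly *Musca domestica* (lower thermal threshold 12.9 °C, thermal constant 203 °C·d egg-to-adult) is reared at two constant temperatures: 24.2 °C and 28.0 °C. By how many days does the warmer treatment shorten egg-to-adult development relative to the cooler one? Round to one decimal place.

4.5 days

At 24.2 °C: 203 / (24.2 − 12.9) = 203 / 11.3 = 17.965 d.
At 28.0 °C: 203 / (28.0 − 12.9) = 203 / 15.1 = 13.444 d.
Difference = |17.965 − 13.444| = 4.521 ≈ 4.5 days.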